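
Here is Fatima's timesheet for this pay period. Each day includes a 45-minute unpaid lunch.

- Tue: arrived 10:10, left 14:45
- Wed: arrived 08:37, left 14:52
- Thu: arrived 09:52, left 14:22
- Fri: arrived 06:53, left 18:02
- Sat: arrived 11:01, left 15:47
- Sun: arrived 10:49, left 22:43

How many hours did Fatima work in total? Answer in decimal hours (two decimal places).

Tue: 10:10–14:45 = 4 h 35 min; less 45 min break → 3 h 50 min
Wed: 08:37–14:52 = 6 h 15 min; less 45 min break → 5 h 30 min
Thu: 09:52–14:22 = 4 h 30 min; less 45 min break → 3 h 45 min
Fri: 06:53–18:02 = 11 h 9 min; less 45 min break → 10 h 24 min
Sat: 11:01–15:47 = 4 h 46 min; less 45 min break → 4 h 1 min
Sun: 10:49–22:43 = 11 h 54 min; less 45 min break → 11 h 9 min
Total: 3 h 50 min + 5 h 30 min + 3 h 45 min + 10 h 24 min + 4 h 1 min + 11 h 9 min = 38 h 39 min.

38.65 hours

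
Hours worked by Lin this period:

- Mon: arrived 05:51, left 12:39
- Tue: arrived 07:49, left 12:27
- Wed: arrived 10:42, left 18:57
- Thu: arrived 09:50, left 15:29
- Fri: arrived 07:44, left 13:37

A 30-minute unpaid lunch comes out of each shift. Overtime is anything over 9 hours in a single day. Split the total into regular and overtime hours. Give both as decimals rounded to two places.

Mon: 05:51–12:39 = 6 h 48 min; less 30 min break → 6 h 18 min
Tue: 07:49–12:27 = 4 h 38 min; less 30 min break → 4 h 8 min
Wed: 10:42–18:57 = 8 h 15 min; less 30 min break → 7 h 45 min
Thu: 09:50–15:29 = 5 h 39 min; less 30 min break → 5 h 9 min
Fri: 07:44–13:37 = 5 h 53 min; less 30 min break → 5 h 23 min
Mon reg 6 h 18 min / OT 0 h 0 min; Tue reg 4 h 8 min / OT 0 h 0 min; Wed reg 7 h 45 min / OT 0 h 0 min; Thu reg 5 h 9 min / OT 0 h 0 min; Fri reg 5 h 23 min / OT 0 h 0 min.
Totals: regular 28 h 43 min, overtime 0 h 0 min.

Regular 28.72 hours, overtime 0.00 hours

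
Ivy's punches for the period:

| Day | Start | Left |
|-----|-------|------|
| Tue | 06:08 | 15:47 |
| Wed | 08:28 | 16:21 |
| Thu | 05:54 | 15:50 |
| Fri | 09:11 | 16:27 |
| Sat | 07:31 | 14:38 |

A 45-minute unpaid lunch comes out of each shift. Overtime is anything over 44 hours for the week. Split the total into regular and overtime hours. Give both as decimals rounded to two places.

Regular 38.10 hours, overtime 0.00 hours

Tue: 06:08–15:47 = 9 h 39 min; less 45 min break → 8 h 54 min
Wed: 08:28–16:21 = 7 h 53 min; less 45 min break → 7 h 8 min
Thu: 05:54–15:50 = 9 h 56 min; less 45 min break → 9 h 11 min
Fri: 09:11–16:27 = 7 h 16 min; less 45 min break → 6 h 31 min
Sat: 07:31–14:38 = 7 h 7 min; less 45 min break → 6 h 22 min
Total worked: 38 h 6 min = 38.10 h.
Threshold 44 h → overtime 0 h 0 min, regular 38 h 6 min.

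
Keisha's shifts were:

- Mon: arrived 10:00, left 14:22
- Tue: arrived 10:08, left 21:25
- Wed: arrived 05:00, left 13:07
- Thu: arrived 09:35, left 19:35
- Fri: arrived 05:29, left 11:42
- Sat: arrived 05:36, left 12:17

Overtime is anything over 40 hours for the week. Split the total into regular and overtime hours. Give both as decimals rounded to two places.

Regular 40.00 hours, overtime 6.67 hours

Mon: 10:00–14:22 = 4 h 22 min
Tue: 10:08–21:25 = 11 h 17 min
Wed: 05:00–13:07 = 8 h 7 min
Thu: 09:35–19:35 = 10 h 0 min
Fri: 05:29–11:42 = 6 h 13 min
Sat: 05:36–12:17 = 6 h 41 min
Total worked: 46 h 40 min = 46.67 h.
Threshold 40 h → overtime 6 h 40 min, regular 40 h 0 min.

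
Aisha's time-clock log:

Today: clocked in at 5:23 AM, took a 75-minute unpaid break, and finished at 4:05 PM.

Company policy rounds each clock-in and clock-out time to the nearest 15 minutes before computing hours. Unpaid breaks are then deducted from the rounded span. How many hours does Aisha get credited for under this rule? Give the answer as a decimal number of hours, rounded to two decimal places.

9.25 hours

Today: in 5:23 AM→5:30 AM, out 4:05 PM→4:00 PM; 10 h 30 min − 75 min = 9 h 15 min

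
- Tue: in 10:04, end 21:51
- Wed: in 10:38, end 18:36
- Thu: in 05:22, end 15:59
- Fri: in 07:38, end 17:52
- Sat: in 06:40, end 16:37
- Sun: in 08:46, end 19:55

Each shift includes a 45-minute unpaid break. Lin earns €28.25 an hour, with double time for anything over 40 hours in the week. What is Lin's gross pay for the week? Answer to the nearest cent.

€2101.80

Tue: 10:04–21:51 = 11 h 47 min; less 45 min break → 11 h 2 min
Wed: 10:38–18:36 = 7 h 58 min; less 45 min break → 7 h 13 min
Thu: 05:22–15:59 = 10 h 37 min; less 45 min break → 9 h 52 min
Fri: 07:38–17:52 = 10 h 14 min; less 45 min break → 9 h 29 min
Sat: 06:40–16:37 = 9 h 57 min; less 45 min break → 9 h 12 min
Sun: 08:46–19:55 = 11 h 9 min; less 45 min break → 10 h 24 min
Total worked: 57 h 12 min = 3432 min.
Regular 40 h 0 min = 2400 min at €28.25/h; overtime 17 h 12 min = 1032 min at €56.50/h.
Pay = (2400 × €28.25 + 1032 × €56.50) ÷ 60 = €2101.80.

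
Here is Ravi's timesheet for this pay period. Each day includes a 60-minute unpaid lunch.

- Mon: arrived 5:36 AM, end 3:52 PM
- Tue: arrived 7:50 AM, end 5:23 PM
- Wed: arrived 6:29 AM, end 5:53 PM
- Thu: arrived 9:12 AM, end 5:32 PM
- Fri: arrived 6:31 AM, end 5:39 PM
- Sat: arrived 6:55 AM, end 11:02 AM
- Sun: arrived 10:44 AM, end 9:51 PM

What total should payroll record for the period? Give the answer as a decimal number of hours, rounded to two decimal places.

58.92 hours

Mon: 5:36 AM–3:52 PM = 10 h 16 min; less 60 min break → 9 h 16 min
Tue: 7:50 AM–5:23 PM = 9 h 33 min; less 60 min break → 8 h 33 min
Wed: 6:29 AM–5:53 PM = 11 h 24 min; less 60 min break → 10 h 24 min
Thu: 9:12 AM–5:32 PM = 8 h 20 min; less 60 min break → 7 h 20 min
Fri: 6:31 AM–5:39 PM = 11 h 8 min; less 60 min break → 10 h 8 min
Sat: 6:55 AM–11:02 AM = 4 h 7 min; less 60 min break → 3 h 7 min
Sun: 10:44 AM–9:51 PM = 11 h 7 min; less 60 min break → 10 h 7 min
Total: 9 h 16 min + 8 h 33 min + 10 h 24 min + 7 h 20 min + 10 h 8 min + 3 h 7 min + 10 h 7 min = 58 h 55 min.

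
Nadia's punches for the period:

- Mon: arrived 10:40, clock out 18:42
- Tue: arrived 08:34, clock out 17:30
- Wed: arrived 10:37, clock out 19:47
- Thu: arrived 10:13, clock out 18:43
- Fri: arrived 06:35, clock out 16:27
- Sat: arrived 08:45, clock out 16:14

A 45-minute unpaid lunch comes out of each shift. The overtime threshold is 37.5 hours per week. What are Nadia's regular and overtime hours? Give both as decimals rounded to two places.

Regular 37.50 hours, overtime 9.98 hours

Mon: 10:40–18:42 = 8 h 2 min; less 45 min break → 7 h 17 min
Tue: 08:34–17:30 = 8 h 56 min; less 45 min break → 8 h 11 min
Wed: 10:37–19:47 = 9 h 10 min; less 45 min break → 8 h 25 min
Thu: 10:13–18:43 = 8 h 30 min; less 45 min break → 7 h 45 min
Fri: 06:35–16:27 = 9 h 52 min; less 45 min break → 9 h 7 min
Sat: 08:45–16:14 = 7 h 29 min; less 45 min break → 6 h 44 min
Total worked: 47 h 29 min = 47.48 h.
Threshold 37.5 h → overtime 9 h 59 min, regular 37 h 30 min.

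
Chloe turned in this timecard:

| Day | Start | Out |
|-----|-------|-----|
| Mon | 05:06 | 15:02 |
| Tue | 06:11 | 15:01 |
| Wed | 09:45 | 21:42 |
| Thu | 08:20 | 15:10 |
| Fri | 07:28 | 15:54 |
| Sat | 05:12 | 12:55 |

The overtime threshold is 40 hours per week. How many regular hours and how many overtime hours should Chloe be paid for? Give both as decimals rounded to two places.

Regular 40.00 hours, overtime 13.70 hours

Mon: 05:06–15:02 = 9 h 56 min
Tue: 06:11–15:01 = 8 h 50 min
Wed: 09:45–21:42 = 11 h 57 min
Thu: 08:20–15:10 = 6 h 50 min
Fri: 07:28–15:54 = 8 h 26 min
Sat: 05:12–12:55 = 7 h 43 min
Total worked: 53 h 42 min = 53.70 h.
Threshold 40 h → overtime 13 h 42 min, regular 40 h 0 min.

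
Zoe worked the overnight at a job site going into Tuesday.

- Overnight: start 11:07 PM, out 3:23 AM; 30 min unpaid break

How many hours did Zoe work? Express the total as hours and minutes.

Overnight: 11:07 PM → midnight = 0 h 53 min; midnight → 3:23 AM = 3 h 23 min; span 4 h 16 min; less 30 min break → 3 h 46 min

3 h 46 min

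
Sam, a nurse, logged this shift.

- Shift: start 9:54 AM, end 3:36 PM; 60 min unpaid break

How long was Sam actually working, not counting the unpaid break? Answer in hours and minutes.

Shift: 9:54 AM–3:36 PM = 5 h 42 min; less 60 min break → 4 h 42 min

4 h 42 min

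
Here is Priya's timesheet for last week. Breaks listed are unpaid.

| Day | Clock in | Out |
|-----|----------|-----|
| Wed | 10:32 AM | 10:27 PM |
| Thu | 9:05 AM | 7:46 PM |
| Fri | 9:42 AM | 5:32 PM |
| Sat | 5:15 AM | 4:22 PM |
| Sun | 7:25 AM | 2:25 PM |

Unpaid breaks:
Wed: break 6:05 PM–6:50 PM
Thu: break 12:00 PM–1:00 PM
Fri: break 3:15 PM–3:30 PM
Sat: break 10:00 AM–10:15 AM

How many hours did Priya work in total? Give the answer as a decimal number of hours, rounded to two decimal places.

Wed: 10:32 AM–10:27 PM = 11 h 55 min; less 45 min break → 11 h 10 min
Thu: 9:05 AM–7:46 PM = 10 h 41 min; less 60 min break → 9 h 41 min
Fri: 9:42 AM–5:32 PM = 7 h 50 min; less 15 min break → 7 h 35 min
Sat: 5:15 AM–4:22 PM = 11 h 7 min; less 15 min break → 10 h 52 min
Sun: 7:25 AM–2:25 PM = 7 h 0 min
Total: 11 h 10 min + 9 h 41 min + 7 h 35 min + 10 h 52 min + 7 h 0 min = 46 h 18 min.

46.30 hours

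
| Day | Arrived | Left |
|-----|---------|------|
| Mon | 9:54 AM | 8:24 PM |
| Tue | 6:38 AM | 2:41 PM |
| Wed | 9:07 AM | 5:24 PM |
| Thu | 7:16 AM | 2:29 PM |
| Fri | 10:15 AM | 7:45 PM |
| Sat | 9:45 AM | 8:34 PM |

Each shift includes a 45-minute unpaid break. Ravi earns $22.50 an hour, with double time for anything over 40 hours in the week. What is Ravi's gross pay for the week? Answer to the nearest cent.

$1344.00

Mon: 9:54 AM–8:24 PM = 10 h 30 min; less 45 min break → 9 h 45 min
Tue: 6:38 AM–2:41 PM = 8 h 3 min; less 45 min break → 7 h 18 min
Wed: 9:07 AM–5:24 PM = 8 h 17 min; less 45 min break → 7 h 32 min
Thu: 7:16 AM–2:29 PM = 7 h 13 min; less 45 min break → 6 h 28 min
Fri: 10:15 AM–7:45 PM = 9 h 30 min; less 45 min break → 8 h 45 min
Sat: 9:45 AM–8:34 PM = 10 h 49 min; less 45 min break → 10 h 4 min
Total worked: 49 h 52 min = 2992 min.
Regular 40 h 0 min = 2400 min at $22.50/h; overtime 9 h 52 min = 592 min at $45.00/h.
Pay = (2400 × $22.50 + 592 × $45.00) ÷ 60 = $1344.00.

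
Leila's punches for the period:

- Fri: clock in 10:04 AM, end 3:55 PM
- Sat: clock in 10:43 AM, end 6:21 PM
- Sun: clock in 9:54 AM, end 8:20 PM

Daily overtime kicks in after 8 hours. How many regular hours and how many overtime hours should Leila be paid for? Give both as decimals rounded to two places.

Regular 21.48 hours, overtime 2.43 hours

Fri: 10:04 AM–3:55 PM = 5 h 51 min
Sat: 10:43 AM–6:21 PM = 7 h 38 min
Sun: 9:54 AM–8:20 PM = 10 h 26 min
Fri reg 5 h 51 min / OT 0 h 0 min; Sat reg 7 h 38 min / OT 0 h 0 min; Sun reg 8 h 0 min / OT 2 h 26 min.
Totals: regular 21 h 29 min, overtime 2 h 26 min.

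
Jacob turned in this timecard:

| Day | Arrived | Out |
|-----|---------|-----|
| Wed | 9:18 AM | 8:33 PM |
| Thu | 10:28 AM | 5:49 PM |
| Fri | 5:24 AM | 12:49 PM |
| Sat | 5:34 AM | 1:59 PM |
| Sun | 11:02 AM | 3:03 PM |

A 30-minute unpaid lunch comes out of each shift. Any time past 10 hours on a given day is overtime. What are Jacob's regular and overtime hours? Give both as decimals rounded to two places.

Regular 35.20 hours, overtime 0.75 hours

Wed: 9:18 AM–8:33 PM = 11 h 15 min; less 30 min break → 10 h 45 min
Thu: 10:28 AM–5:49 PM = 7 h 21 min; less 30 min break → 6 h 51 min
Fri: 5:24 AM–12:49 PM = 7 h 25 min; less 30 min break → 6 h 55 min
Sat: 5:34 AM–1:59 PM = 8 h 25 min; less 30 min break → 7 h 55 min
Sun: 11:02 AM–3:03 PM = 4 h 1 min; less 30 min break → 3 h 31 min
Wed reg 10 h 0 min / OT 0 h 45 min; Thu reg 6 h 51 min / OT 0 h 0 min; Fri reg 6 h 55 min / OT 0 h 0 min; Sat reg 7 h 55 min / OT 0 h 0 min; Sun reg 3 h 31 min / OT 0 h 0 min.
Totals: regular 35 h 12 min, overtime 0 h 45 min.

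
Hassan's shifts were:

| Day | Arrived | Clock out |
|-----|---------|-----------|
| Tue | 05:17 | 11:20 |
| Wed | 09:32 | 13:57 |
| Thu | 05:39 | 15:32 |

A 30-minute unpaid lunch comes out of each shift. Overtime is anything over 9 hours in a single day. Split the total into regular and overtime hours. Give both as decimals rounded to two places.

Tue: 05:17–11:20 = 6 h 3 min; less 30 min break → 5 h 33 min
Wed: 09:32–13:57 = 4 h 25 min; less 30 min break → 3 h 55 min
Thu: 05:39–15:32 = 9 h 53 min; less 30 min break → 9 h 23 min
Tue reg 5 h 33 min / OT 0 h 0 min; Wed reg 3 h 55 min / OT 0 h 0 min; Thu reg 9 h 0 min / OT 0 h 23 min.
Totals: regular 18 h 28 min, overtime 0 h 23 min.

Regular 18.47 hours, overtime 0.38 hours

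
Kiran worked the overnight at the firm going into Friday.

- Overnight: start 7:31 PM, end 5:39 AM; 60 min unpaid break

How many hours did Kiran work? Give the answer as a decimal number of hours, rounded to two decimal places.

Overnight: 7:31 PM → midnight = 4 h 29 min; midnight → 5:39 AM = 5 h 39 min; span 10 h 8 min; less 60 min break → 9 h 8 min

9.13 hours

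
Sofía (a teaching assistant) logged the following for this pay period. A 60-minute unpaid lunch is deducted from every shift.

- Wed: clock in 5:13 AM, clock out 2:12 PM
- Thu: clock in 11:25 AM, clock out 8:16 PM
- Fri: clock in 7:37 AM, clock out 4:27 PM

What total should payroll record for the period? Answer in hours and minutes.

Wed: 5:13 AM–2:12 PM = 8 h 59 min; less 60 min break → 7 h 59 min
Thu: 11:25 AM–8:16 PM = 8 h 51 min; less 60 min break → 7 h 51 min
Fri: 7:37 AM–4:27 PM = 8 h 50 min; less 60 min break → 7 h 50 min
Total: 7 h 59 min + 7 h 51 min + 7 h 50 min = 23 h 40 min.

23 h 40 min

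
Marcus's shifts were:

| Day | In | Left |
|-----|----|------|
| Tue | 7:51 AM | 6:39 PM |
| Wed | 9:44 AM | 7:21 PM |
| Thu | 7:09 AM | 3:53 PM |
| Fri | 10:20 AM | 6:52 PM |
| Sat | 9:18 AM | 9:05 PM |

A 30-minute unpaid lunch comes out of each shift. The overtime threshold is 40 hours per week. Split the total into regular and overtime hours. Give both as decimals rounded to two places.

Tue: 7:51 AM–6:39 PM = 10 h 48 min; less 30 min break → 10 h 18 min
Wed: 9:44 AM–7:21 PM = 9 h 37 min; less 30 min break → 9 h 7 min
Thu: 7:09 AM–3:53 PM = 8 h 44 min; less 30 min break → 8 h 14 min
Fri: 10:20 AM–6:52 PM = 8 h 32 min; less 30 min break → 8 h 2 min
Sat: 9:18 AM–9:05 PM = 11 h 47 min; less 30 min break → 11 h 17 min
Total worked: 46 h 58 min = 46.97 h.
Threshold 40 h → overtime 6 h 58 min, regular 40 h 0 min.

Regular 40.00 hours, overtime 6.97 hours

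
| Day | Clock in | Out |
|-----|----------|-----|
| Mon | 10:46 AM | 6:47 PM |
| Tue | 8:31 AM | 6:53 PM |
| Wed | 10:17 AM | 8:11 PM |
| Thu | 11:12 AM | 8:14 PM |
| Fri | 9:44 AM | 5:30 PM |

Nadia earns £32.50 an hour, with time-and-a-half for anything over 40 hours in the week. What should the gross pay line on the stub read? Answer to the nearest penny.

Mon: 10:46 AM–6:47 PM = 8 h 1 min
Tue: 8:31 AM–6:53 PM = 10 h 22 min
Wed: 10:17 AM–8:11 PM = 9 h 54 min
Thu: 11:12 AM–8:14 PM = 9 h 2 min
Fri: 9:44 AM–5:30 PM = 7 h 46 min
Total worked: 45 h 5 min = 2705 min.
Regular 40 h 0 min = 2400 min at £32.50/h; overtime 5 h 5 min = 305 min at £48.75/h.
Pay = (2400 × £32.50 + 305 × £48.75) ÷ 60 = £1547.81.

£1547.81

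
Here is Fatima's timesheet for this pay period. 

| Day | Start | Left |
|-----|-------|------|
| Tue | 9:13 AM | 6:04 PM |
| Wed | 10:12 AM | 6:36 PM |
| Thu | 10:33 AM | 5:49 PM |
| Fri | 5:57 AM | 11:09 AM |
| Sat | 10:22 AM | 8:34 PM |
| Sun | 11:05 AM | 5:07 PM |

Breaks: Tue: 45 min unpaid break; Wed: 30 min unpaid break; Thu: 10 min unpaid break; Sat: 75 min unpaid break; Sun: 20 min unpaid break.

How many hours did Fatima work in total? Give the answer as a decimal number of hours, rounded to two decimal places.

42.95 hours

Tue: 9:13 AM–6:04 PM = 8 h 51 min; less 45 min break → 8 h 6 min
Wed: 10:12 AM–6:36 PM = 8 h 24 min; less 30 min break → 7 h 54 min
Thu: 10:33 AM–5:49 PM = 7 h 16 min; less 10 min break → 7 h 6 min
Fri: 5:57 AM–11:09 AM = 5 h 12 min
Sat: 10:22 AM–8:34 PM = 10 h 12 min; less 75 min break → 8 h 57 min
Sun: 11:05 AM–5:07 PM = 6 h 2 min; less 20 min break → 5 h 42 min
Total: 8 h 6 min + 7 h 54 min + 7 h 6 min + 5 h 12 min + 8 h 57 min + 5 h 42 min = 42 h 57 min.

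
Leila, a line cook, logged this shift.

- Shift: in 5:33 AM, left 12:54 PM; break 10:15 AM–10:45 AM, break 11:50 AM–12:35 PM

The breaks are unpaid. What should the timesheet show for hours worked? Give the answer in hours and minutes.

6 h 6 min

Shift: 5:33 AM–12:54 PM = 7 h 21 min; less 75 min break → 6 h 6 min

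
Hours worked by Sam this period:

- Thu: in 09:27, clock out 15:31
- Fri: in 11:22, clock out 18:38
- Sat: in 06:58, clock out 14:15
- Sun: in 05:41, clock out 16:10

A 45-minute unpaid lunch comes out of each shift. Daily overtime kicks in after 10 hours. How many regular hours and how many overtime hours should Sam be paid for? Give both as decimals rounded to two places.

Thu: 09:27–15:31 = 6 h 4 min; less 45 min break → 5 h 19 min
Fri: 11:22–18:38 = 7 h 16 min; less 45 min break → 6 h 31 min
Sat: 06:58–14:15 = 7 h 17 min; less 45 min break → 6 h 32 min
Sun: 05:41–16:10 = 10 h 29 min; less 45 min break → 9 h 44 min
Thu reg 5 h 19 min / OT 0 h 0 min; Fri reg 6 h 31 min / OT 0 h 0 min; Sat reg 6 h 32 min / OT 0 h 0 min; Sun reg 9 h 44 min / OT 0 h 0 min.
Totals: regular 28 h 6 min, overtime 0 h 0 min.

Regular 28.10 hours, overtime 0.00 hours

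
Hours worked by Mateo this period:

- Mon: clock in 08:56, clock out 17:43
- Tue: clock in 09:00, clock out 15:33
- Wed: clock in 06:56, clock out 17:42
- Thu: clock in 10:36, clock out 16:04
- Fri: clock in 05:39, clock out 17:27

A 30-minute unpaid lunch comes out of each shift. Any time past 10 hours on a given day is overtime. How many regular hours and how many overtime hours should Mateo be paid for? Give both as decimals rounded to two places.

Mon: 08:56–17:43 = 8 h 47 min; less 30 min break → 8 h 17 min
Tue: 09:00–15:33 = 6 h 33 min; less 30 min break → 6 h 3 min
Wed: 06:56–17:42 = 10 h 46 min; less 30 min break → 10 h 16 min
Thu: 10:36–16:04 = 5 h 28 min; less 30 min break → 4 h 58 min
Fri: 05:39–17:27 = 11 h 48 min; less 30 min break → 11 h 18 min
Mon reg 8 h 17 min / OT 0 h 0 min; Tue reg 6 h 3 min / OT 0 h 0 min; Wed reg 10 h 0 min / OT 0 h 16 min; Thu reg 4 h 58 min / OT 0 h 0 min; Fri reg 10 h 0 min / OT 1 h 18 min.
Totals: regular 39 h 18 min, overtime 1 h 34 min.

Regular 39.30 hours, overtime 1.57 hours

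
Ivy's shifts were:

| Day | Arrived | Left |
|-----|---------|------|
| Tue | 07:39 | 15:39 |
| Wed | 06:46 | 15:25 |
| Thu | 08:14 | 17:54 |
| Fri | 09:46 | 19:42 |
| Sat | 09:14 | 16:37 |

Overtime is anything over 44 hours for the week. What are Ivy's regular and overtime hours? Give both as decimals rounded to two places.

Tue: 07:39–15:39 = 8 h 0 min
Wed: 06:46–15:25 = 8 h 39 min
Thu: 08:14–17:54 = 9 h 40 min
Fri: 09:46–19:42 = 9 h 56 min
Sat: 09:14–16:37 = 7 h 23 min
Total worked: 43 h 38 min = 43.63 h.
Threshold 44 h → overtime 0 h 0 min, regular 43 h 38 min.

Regular 43.63 hours, overtime 0.00 hours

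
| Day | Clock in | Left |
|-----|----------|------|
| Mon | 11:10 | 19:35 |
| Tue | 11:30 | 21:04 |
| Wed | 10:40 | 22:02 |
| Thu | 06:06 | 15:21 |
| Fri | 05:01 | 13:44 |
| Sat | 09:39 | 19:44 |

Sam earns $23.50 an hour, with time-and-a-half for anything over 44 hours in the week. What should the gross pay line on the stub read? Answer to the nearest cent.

Mon: 11:10–19:35 = 8 h 25 min
Tue: 11:30–21:04 = 9 h 34 min
Wed: 10:40–22:02 = 11 h 22 min
Thu: 06:06–15:21 = 9 h 15 min
Fri: 05:01–13:44 = 8 h 43 min
Sat: 09:39–19:44 = 10 h 5 min
Total worked: 57 h 24 min = 3444 min.
Regular 44 h 0 min = 2640 min at $23.50/h; overtime 13 h 24 min = 804 min at $35.25/h.
Pay = (2640 × $23.50 + 804 × $35.25) ÷ 60 = $1506.35.

$1506.35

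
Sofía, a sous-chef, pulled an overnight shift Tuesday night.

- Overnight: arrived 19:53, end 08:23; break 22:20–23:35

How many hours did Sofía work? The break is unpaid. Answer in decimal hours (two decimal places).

11.25 hours

Overnight: 19:53 → midnight = 4 h 7 min; midnight → 08:23 = 8 h 23 min; span 12 h 30 min; less 75 min break → 11 h 15 min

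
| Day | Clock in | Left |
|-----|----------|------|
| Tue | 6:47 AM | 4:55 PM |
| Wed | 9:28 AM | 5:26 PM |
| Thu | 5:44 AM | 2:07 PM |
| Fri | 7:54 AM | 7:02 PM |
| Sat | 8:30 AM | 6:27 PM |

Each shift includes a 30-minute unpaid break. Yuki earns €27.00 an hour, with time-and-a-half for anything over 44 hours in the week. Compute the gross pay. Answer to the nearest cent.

€1231.20

Tue: 6:47 AM–4:55 PM = 10 h 8 min; less 30 min break → 9 h 38 min
Wed: 9:28 AM–5:26 PM = 7 h 58 min; less 30 min break → 7 h 28 min
Thu: 5:44 AM–2:07 PM = 8 h 23 min; less 30 min break → 7 h 53 min
Fri: 7:54 AM–7:02 PM = 11 h 8 min; less 30 min break → 10 h 38 min
Sat: 8:30 AM–6:27 PM = 9 h 57 min; less 30 min break → 9 h 27 min
Total worked: 45 h 4 min = 2704 min.
Regular 44 h 0 min = 2640 min at €27.00/h; overtime 1 h 4 min = 64 min at €40.50/h.
Pay = (2640 × €27.00 + 64 × €40.50) ÷ 60 = €1231.20.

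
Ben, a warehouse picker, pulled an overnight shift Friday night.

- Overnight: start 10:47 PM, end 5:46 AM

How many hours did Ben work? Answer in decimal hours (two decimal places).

Overnight: 10:47 PM → midnight = 1 h 13 min; midnight → 5:46 AM = 5 h 46 min; span 6 h 59 min

6.98 hours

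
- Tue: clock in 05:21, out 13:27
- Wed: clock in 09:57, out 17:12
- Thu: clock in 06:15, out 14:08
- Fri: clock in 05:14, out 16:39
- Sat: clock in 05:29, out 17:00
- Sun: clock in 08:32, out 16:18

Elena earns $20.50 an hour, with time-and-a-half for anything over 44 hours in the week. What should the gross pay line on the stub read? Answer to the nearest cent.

Tue: 05:21–13:27 = 8 h 6 min
Wed: 09:57–17:12 = 7 h 15 min
Thu: 06:15–14:08 = 7 h 53 min
Fri: 05:14–16:39 = 11 h 25 min
Sat: 05:29–17:00 = 11 h 31 min
Sun: 08:32–16:18 = 7 h 46 min
Total worked: 53 h 56 min = 3236 min.
Regular 44 h 0 min = 2640 min at $20.50/h; overtime 9 h 56 min = 596 min at $30.75/h.
Pay = (2640 × $20.50 + 596 × $30.75) ÷ 60 = $1207.45.

$1207.45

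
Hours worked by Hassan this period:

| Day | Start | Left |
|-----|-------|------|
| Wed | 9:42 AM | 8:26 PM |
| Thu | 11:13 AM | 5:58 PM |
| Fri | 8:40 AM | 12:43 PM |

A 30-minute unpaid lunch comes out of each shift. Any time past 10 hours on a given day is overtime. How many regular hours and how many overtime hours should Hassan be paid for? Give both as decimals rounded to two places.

Wed: 9:42 AM–8:26 PM = 10 h 44 min; less 30 min break → 10 h 14 min
Thu: 11:13 AM–5:58 PM = 6 h 45 min; less 30 min break → 6 h 15 min
Fri: 8:40 AM–12:43 PM = 4 h 3 min; less 30 min break → 3 h 33 min
Wed reg 10 h 0 min / OT 0 h 14 min; Thu reg 6 h 15 min / OT 0 h 0 min; Fri reg 3 h 33 min / OT 0 h 0 min.
Totals: regular 19 h 48 min, overtime 0 h 14 min.

Regular 19.80 hours, overtime 0.23 hours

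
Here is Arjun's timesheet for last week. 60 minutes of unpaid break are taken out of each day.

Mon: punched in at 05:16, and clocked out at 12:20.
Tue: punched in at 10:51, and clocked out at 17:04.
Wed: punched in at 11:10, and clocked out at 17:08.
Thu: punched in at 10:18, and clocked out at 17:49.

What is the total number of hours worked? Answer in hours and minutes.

22 h 46 min

Mon: 05:16–12:20 = 7 h 4 min; less 60 min break → 6 h 4 min
Tue: 10:51–17:04 = 6 h 13 min; less 60 min break → 5 h 13 min
Wed: 11:10–17:08 = 5 h 58 min; less 60 min break → 4 h 58 min
Thu: 10:18–17:49 = 7 h 31 min; less 60 min break → 6 h 31 min
Total: 6 h 4 min + 5 h 13 min + 4 h 58 min + 6 h 31 min = 22 h 46 min.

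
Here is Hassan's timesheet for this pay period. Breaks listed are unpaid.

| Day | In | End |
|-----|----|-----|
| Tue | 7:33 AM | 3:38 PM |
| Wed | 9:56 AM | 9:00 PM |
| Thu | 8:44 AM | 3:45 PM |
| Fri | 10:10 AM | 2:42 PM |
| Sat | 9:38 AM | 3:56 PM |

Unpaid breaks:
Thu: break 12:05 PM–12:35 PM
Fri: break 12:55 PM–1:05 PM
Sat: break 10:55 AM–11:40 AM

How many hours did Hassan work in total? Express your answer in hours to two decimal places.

Tue: 7:33 AM–3:38 PM = 8 h 5 min
Wed: 9:56 AM–9:00 PM = 11 h 4 min
Thu: 8:44 AM–3:45 PM = 7 h 1 min; less 30 min break → 6 h 31 min
Fri: 10:10 AM–2:42 PM = 4 h 32 min; less 10 min break → 4 h 22 min
Sat: 9:38 AM–3:56 PM = 6 h 18 min; less 45 min break → 5 h 33 min
Total: 8 h 5 min + 11 h 4 min + 6 h 31 min + 4 h 22 min + 5 h 33 min = 35 h 35 min.

35.58 hours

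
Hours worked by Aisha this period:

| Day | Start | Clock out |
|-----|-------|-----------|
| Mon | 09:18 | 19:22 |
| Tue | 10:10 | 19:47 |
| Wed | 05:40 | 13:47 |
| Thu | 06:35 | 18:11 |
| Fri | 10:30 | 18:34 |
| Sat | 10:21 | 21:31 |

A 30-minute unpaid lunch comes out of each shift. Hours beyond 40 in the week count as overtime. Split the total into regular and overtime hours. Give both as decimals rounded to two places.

Regular 40.00 hours, overtime 15.63 hours

Mon: 09:18–19:22 = 10 h 4 min; less 30 min break → 9 h 34 min
Tue: 10:10–19:47 = 9 h 37 min; less 30 min break → 9 h 7 min
Wed: 05:40–13:47 = 8 h 7 min; less 30 min break → 7 h 37 min
Thu: 06:35–18:11 = 11 h 36 min; less 30 min break → 11 h 6 min
Fri: 10:30–18:34 = 8 h 4 min; less 30 min break → 7 h 34 min
Sat: 10:21–21:31 = 11 h 10 min; less 30 min break → 10 h 40 min
Total worked: 55 h 38 min = 55.63 h.
Threshold 40 h → overtime 15 h 38 min, regular 40 h 0 min.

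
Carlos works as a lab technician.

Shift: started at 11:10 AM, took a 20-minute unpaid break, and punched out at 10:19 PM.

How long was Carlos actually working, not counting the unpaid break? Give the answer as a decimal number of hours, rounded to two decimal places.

Shift: 11:10 AM–10:19 PM = 11 h 9 min; less 20 min break → 10 h 49 min

10.82 hours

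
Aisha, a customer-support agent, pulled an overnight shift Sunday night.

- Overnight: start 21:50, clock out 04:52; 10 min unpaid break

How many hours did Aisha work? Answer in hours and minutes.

Overnight: 21:50 → midnight = 2 h 10 min; midnight → 04:52 = 4 h 52 min; span 7 h 2 min; less 10 min break → 6 h 52 min

6 h 52 min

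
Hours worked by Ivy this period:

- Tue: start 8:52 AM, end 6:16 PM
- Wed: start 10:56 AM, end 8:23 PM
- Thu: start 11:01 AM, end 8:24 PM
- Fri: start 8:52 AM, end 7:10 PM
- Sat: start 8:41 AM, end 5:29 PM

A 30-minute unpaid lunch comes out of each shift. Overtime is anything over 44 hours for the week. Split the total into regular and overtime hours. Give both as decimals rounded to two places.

Regular 44.00 hours, overtime 0.83 hours

Tue: 8:52 AM–6:16 PM = 9 h 24 min; less 30 min break → 8 h 54 min
Wed: 10:56 AM–8:23 PM = 9 h 27 min; less 30 min break → 8 h 57 min
Thu: 11:01 AM–8:24 PM = 9 h 23 min; less 30 min break → 8 h 53 min
Fri: 8:52 AM–7:10 PM = 10 h 18 min; less 30 min break → 9 h 48 min
Sat: 8:41 AM–5:29 PM = 8 h 48 min; less 30 min break → 8 h 18 min
Total worked: 44 h 50 min = 44.83 h.
Threshold 44 h → overtime 0 h 50 min, regular 44 h 0 min.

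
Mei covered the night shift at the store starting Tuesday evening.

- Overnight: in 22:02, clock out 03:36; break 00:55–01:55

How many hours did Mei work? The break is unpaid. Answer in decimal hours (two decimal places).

4.57 hours

Overnight: 22:02 → midnight = 1 h 58 min; midnight → 03:36 = 3 h 36 min; span 5 h 34 min; less 60 min break → 4 h 34 min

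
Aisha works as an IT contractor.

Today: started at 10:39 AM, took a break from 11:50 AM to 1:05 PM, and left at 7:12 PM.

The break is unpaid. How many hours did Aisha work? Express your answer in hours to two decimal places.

7.30 hours

Today: 10:39 AM–7:12 PM = 8 h 33 min; less 75 min break → 7 h 18 min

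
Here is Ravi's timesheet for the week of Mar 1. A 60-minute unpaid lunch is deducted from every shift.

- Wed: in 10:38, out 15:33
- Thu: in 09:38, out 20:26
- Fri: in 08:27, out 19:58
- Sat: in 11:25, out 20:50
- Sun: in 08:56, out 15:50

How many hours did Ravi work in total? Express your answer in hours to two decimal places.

Wed: 10:38–15:33 = 4 h 55 min; less 60 min break → 3 h 55 min
Thu: 09:38–20:26 = 10 h 48 min; less 60 min break → 9 h 48 min
Fri: 08:27–19:58 = 11 h 31 min; less 60 min break → 10 h 31 min
Sat: 11:25–20:50 = 9 h 25 min; less 60 min break → 8 h 25 min
Sun: 08:56–15:50 = 6 h 54 min; less 60 min break → 5 h 54 min
Total: 3 h 55 min + 9 h 48 min + 10 h 31 min + 8 h 25 min + 5 h 54 min = 38 h 33 min.

38.55 hours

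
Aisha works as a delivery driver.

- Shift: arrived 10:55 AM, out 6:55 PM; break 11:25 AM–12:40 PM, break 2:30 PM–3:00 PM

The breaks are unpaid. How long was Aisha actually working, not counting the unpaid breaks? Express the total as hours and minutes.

6 h 15 min

Shift: 10:55 AM–6:55 PM = 8 h 0 min; less 105 min break → 6 h 15 min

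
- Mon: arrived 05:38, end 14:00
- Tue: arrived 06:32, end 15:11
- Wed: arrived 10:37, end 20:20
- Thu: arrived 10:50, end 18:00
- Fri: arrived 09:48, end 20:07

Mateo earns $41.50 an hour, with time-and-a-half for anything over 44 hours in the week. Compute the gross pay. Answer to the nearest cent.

Mon: 05:38–14:00 = 8 h 22 min
Tue: 06:32–15:11 = 8 h 39 min
Wed: 10:37–20:20 = 9 h 43 min
Thu: 10:50–18:00 = 7 h 10 min
Fri: 09:48–20:07 = 10 h 19 min
Total worked: 44 h 13 min = 2653 min.
Regular 44 h 0 min = 2640 min at $41.50/h; overtime 0 h 13 min = 13 min at $62.25/h.
Pay = (2640 × $41.50 + 13 × $62.25) ÷ 60 = $1839.49.

$1839.49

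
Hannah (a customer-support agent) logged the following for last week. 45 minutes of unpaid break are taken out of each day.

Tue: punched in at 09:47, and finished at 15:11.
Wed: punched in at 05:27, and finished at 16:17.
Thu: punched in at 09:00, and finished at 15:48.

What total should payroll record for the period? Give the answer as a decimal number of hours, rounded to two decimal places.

Tue: 09:47–15:11 = 5 h 24 min; less 45 min break → 4 h 39 min
Wed: 05:27–16:17 = 10 h 50 min; less 45 min break → 10 h 5 min
Thu: 09:00–15:48 = 6 h 48 min; less 45 min break → 6 h 3 min
Total: 4 h 39 min + 10 h 5 min + 6 h 3 min = 20 h 47 min.

20.78 hours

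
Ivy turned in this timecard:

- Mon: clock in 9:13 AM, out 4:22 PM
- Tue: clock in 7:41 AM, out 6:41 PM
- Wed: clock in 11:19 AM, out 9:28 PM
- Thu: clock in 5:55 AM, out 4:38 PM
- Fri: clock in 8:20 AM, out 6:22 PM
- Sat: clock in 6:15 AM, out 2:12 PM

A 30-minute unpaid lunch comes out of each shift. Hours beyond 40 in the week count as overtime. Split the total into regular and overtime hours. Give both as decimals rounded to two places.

Mon: 9:13 AM–4:22 PM = 7 h 9 min; less 30 min break → 6 h 39 min
Tue: 7:41 AM–6:41 PM = 11 h 0 min; less 30 min break → 10 h 30 min
Wed: 11:19 AM–9:28 PM = 10 h 9 min; less 30 min break → 9 h 39 min
Thu: 5:55 AM–4:38 PM = 10 h 43 min; less 30 min break → 10 h 13 min
Fri: 8:20 AM–6:22 PM = 10 h 2 min; less 30 min break → 9 h 32 min
Sat: 6:15 AM–2:12 PM = 7 h 57 min; less 30 min break → 7 h 27 min
Total worked: 54 h 0 min = 54.00 h.
Threshold 40 h → overtime 14 h 0 min, regular 40 h 0 min.

Regular 40.00 hours, overtime 14.00 hours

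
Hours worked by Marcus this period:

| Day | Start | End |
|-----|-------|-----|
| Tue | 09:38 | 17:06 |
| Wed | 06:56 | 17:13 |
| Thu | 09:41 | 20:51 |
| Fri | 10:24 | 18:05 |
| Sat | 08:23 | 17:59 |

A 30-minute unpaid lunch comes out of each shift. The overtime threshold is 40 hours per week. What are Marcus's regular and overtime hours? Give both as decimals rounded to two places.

Tue: 09:38–17:06 = 7 h 28 min; less 30 min break → 6 h 58 min
Wed: 06:56–17:13 = 10 h 17 min; less 30 min break → 9 h 47 min
Thu: 09:41–20:51 = 11 h 10 min; less 30 min break → 10 h 40 min
Fri: 10:24–18:05 = 7 h 41 min; less 30 min break → 7 h 11 min
Sat: 08:23–17:59 = 9 h 36 min; less 30 min break → 9 h 6 min
Total worked: 43 h 42 min = 43.70 h.
Threshold 40 h → overtime 3 h 42 min, regular 40 h 0 min.

Regular 40.00 hours, overtime 3.70 hours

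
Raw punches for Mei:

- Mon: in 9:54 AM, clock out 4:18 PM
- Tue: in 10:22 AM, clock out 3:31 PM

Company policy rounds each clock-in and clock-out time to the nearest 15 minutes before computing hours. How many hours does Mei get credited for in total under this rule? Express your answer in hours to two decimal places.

11.50 hours

Mon: in 9:54 AM→10:00 AM, out 4:18 PM→4:15 PM; 6 h 15 min
Tue: in 10:22 AM→10:15 AM, out 3:31 PM→3:30 PM; 5 h 15 min
Total credited: 11 h 30 min.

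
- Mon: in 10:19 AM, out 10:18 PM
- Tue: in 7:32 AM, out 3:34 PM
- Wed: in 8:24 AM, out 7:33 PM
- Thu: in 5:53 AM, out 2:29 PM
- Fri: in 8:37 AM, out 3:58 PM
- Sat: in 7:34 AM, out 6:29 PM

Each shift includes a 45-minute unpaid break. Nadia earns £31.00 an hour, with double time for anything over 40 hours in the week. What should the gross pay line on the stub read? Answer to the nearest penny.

Mon: 10:19 AM–10:18 PM = 11 h 59 min; less 45 min break → 11 h 14 min
Tue: 7:32 AM–3:34 PM = 8 h 2 min; less 45 min break → 7 h 17 min
Wed: 8:24 AM–7:33 PM = 11 h 9 min; less 45 min break → 10 h 24 min
Thu: 5:53 AM–2:29 PM = 8 h 36 min; less 45 min break → 7 h 51 min
Fri: 8:37 AM–3:58 PM = 7 h 21 min; less 45 min break → 6 h 36 min
Sat: 7:34 AM–6:29 PM = 10 h 55 min; less 45 min break → 10 h 10 min
Total worked: 53 h 32 min = 3212 min.
Regular 40 h 0 min = 2400 min at £31.00/h; overtime 13 h 32 min = 812 min at £62.00/h.
Pay = (2400 × £31.00 + 812 × £62.00) ÷ 60 = £2079.07.

£2079.07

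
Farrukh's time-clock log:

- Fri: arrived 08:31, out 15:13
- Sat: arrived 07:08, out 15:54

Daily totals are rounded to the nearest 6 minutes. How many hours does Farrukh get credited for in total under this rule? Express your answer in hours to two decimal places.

Fri: 08:31–15:13 = 6 h 42 min → rounds to 6 h 42 min
Sat: 07:08–15:54 = 8 h 46 min → rounds to 8 h 48 min
Total credited: 15 h 30 min.

15.50 hours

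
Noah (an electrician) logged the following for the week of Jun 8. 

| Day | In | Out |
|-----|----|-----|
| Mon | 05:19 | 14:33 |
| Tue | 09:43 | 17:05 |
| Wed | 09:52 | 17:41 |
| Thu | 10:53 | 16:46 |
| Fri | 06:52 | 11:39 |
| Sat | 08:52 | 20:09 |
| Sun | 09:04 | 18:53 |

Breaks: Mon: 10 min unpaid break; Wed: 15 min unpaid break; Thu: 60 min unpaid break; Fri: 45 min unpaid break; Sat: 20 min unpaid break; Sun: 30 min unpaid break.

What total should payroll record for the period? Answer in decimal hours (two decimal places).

Mon: 05:19–14:33 = 9 h 14 min; less 10 min break → 9 h 4 min
Tue: 09:43–17:05 = 7 h 22 min
Wed: 09:52–17:41 = 7 h 49 min; less 15 min break → 7 h 34 min
Thu: 10:53–16:46 = 5 h 53 min; less 60 min break → 4 h 53 min
Fri: 06:52–11:39 = 4 h 47 min; less 45 min break → 4 h 2 min
Sat: 08:52–20:09 = 11 h 17 min; less 20 min break → 10 h 57 min
Sun: 09:04–18:53 = 9 h 49 min; less 30 min break → 9 h 19 min
Total: 9 h 4 min + 7 h 22 min + 7 h 34 min + 4 h 53 min + 4 h 2 min + 10 h 57 min + 9 h 19 min = 53 h 11 min.

53.18 hours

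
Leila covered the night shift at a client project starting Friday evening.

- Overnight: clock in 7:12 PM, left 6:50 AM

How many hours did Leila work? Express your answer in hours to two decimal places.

Overnight: 7:12 PM → midnight = 4 h 48 min; midnight → 6:50 AM = 6 h 50 min; span 11 h 38 min

11.63 hours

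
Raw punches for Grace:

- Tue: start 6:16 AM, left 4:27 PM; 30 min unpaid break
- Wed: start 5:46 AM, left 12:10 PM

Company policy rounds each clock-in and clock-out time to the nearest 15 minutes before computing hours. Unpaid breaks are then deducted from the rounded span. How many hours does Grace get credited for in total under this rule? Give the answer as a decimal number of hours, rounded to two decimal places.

Tue: in 6:16 AM→6:15 AM, out 4:27 PM→4:30 PM; 10 h 15 min − 30 min = 9 h 45 min
Wed: in 5:46 AM→5:45 AM, out 12:10 PM→12:15 PM; 6 h 30 min
Total credited: 16 h 15 min.

16.25 hours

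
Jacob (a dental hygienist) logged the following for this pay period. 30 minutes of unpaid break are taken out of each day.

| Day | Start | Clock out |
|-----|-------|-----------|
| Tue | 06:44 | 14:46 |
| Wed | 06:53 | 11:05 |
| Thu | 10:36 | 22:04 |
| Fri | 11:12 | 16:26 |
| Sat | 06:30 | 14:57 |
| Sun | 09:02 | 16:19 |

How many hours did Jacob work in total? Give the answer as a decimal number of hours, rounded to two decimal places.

41.67 hours

Tue: 06:44–14:46 = 8 h 2 min; less 30 min break → 7 h 32 min
Wed: 06:53–11:05 = 4 h 12 min; less 30 min break → 3 h 42 min
Thu: 10:36–22:04 = 11 h 28 min; less 30 min break → 10 h 58 min
Fri: 11:12–16:26 = 5 h 14 min; less 30 min break → 4 h 44 min
Sat: 06:30–14:57 = 8 h 27 min; less 30 min break → 7 h 57 min
Sun: 09:02–16:19 = 7 h 17 min; less 30 min break → 6 h 47 min
Total: 7 h 32 min + 3 h 42 min + 10 h 58 min + 4 h 44 min + 7 h 57 min + 6 h 47 min = 41 h 40 min.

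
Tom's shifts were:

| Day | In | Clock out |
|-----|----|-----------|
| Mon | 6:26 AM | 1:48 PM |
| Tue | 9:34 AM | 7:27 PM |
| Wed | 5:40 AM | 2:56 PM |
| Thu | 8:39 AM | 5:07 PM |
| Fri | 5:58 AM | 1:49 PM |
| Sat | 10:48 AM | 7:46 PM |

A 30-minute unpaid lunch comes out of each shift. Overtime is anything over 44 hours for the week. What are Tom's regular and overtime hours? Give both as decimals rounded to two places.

Regular 44.00 hours, overtime 4.80 hours

Mon: 6:26 AM–1:48 PM = 7 h 22 min; less 30 min break → 6 h 52 min
Tue: 9:34 AM–7:27 PM = 9 h 53 min; less 30 min break → 9 h 23 min
Wed: 5:40 AM–2:56 PM = 9 h 16 min; less 30 min break → 8 h 46 min
Thu: 8:39 AM–5:07 PM = 8 h 28 min; less 30 min break → 7 h 58 min
Fri: 5:58 AM–1:49 PM = 7 h 51 min; less 30 min break → 7 h 21 min
Sat: 10:48 AM–7:46 PM = 8 h 58 min; less 30 min break → 8 h 28 min
Total worked: 48 h 48 min = 48.80 h.
Threshold 44 h → overtime 4 h 48 min, regular 44 h 0 min.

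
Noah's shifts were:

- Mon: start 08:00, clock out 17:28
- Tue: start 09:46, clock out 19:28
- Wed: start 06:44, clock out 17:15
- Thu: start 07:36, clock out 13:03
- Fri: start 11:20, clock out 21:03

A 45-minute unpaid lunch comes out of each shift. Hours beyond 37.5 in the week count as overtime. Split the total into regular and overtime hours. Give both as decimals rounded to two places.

Regular 37.50 hours, overtime 3.60 hours

Mon: 08:00–17:28 = 9 h 28 min; less 45 min break → 8 h 43 min
Tue: 09:46–19:28 = 9 h 42 min; less 45 min break → 8 h 57 min
Wed: 06:44–17:15 = 10 h 31 min; less 45 min break → 9 h 46 min
Thu: 07:36–13:03 = 5 h 27 min; less 45 min break → 4 h 42 min
Fri: 11:20–21:03 = 9 h 43 min; less 45 min break → 8 h 58 min
Total worked: 41 h 6 min = 41.10 h.
Threshold 37.5 h → overtime 3 h 36 min, regular 37 h 30 min.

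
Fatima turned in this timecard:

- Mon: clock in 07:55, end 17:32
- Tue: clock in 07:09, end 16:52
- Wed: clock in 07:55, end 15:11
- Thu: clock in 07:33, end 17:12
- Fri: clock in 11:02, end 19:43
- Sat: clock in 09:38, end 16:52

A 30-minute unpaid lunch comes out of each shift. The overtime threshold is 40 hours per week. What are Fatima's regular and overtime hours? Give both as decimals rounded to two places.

Mon: 07:55–17:32 = 9 h 37 min; less 30 min break → 9 h 7 min
Tue: 07:09–16:52 = 9 h 43 min; less 30 min break → 9 h 13 min
Wed: 07:55–15:11 = 7 h 16 min; less 30 min break → 6 h 46 min
Thu: 07:33–17:12 = 9 h 39 min; less 30 min break → 9 h 9 min
Fri: 11:02–19:43 = 8 h 41 min; less 30 min break → 8 h 11 min
Sat: 09:38–16:52 = 7 h 14 min; less 30 min break → 6 h 44 min
Total worked: 49 h 10 min = 49.17 h.
Threshold 40 h → overtime 9 h 10 min, regular 40 h 0 min.

Regular 40.00 hours, overtime 9.17 hours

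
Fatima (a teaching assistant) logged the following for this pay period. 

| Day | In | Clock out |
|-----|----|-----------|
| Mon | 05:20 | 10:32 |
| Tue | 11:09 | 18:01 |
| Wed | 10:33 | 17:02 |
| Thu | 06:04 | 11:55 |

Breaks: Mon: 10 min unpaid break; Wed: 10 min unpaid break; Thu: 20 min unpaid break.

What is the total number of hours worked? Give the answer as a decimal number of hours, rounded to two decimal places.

Mon: 05:20–10:32 = 5 h 12 min; less 10 min break → 5 h 2 min
Tue: 11:09–18:01 = 6 h 52 min
Wed: 10:33–17:02 = 6 h 29 min; less 10 min break → 6 h 19 min
Thu: 06:04–11:55 = 5 h 51 min; less 20 min break → 5 h 31 min
Total: 5 h 2 min + 6 h 52 min + 6 h 19 min + 5 h 31 min = 23 h 44 min.

23.73 hours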